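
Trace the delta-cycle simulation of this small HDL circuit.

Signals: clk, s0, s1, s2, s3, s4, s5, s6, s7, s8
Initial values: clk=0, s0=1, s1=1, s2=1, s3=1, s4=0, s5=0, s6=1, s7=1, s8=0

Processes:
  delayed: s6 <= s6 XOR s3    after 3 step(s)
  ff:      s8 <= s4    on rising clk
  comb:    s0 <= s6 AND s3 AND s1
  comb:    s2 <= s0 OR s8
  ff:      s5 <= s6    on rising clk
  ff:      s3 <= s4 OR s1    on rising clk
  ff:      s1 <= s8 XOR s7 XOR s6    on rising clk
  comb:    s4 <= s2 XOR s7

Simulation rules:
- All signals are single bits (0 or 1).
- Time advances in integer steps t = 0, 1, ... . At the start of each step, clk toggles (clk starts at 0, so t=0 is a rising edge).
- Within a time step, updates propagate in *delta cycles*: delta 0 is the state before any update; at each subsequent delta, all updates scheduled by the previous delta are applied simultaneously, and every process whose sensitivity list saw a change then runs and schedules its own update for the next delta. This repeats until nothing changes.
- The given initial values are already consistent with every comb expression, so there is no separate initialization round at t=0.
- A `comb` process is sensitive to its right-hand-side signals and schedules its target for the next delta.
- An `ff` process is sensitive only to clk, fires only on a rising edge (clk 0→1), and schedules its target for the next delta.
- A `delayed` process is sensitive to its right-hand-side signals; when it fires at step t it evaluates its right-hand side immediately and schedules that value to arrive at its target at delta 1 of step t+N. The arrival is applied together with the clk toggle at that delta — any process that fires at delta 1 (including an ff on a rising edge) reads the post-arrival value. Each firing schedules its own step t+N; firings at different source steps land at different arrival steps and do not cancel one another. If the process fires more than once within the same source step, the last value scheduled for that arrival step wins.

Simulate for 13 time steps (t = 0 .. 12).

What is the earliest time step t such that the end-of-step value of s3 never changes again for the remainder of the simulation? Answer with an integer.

10

t0.Δ0 s8=0 s7=1 s6=1 s0=1 s5=0 s3=1 s2=1 s1=1 clk=0 s4=0
t0.Δ1 s8=0 s7=1 s6=1 s0=1 s5=0 s3=1 s2=1 s1=1 clk=1 s4=0
t0.Δ2 s8=0 s7=1 s6=1 s0=1 s5=1 s3=1 s2=1 s1=0 clk=1 s4=0
t0.Δ3 s8=0 s7=1 s6=1 s0=0 s5=1 s3=1 s2=1 s1=0 clk=1 s4=0
t0.Δ4 s8=0 s7=1 s6=1 s0=0 s5=1 s3=1 s2=0 s1=0 clk=1 s4=0
t0.Δ5 s8=0 s7=1 s6=1 s0=0 s5=1 s3=1 s2=0 s1=0 clk=1 s4=1
t1.Δ0 s8=0 s7=1 s6=1 s0=0 s5=1 s3=1 s2=0 s1=0 clk=1 s4=1
t1.Δ1 s8=0 s7=1 s6=1 s0=0 s5=1 s3=1 s2=0 s1=0 clk=0 s4=1
t2.Δ0 s8=0 s7=1 s6=1 s0=0 s5=1 s3=1 s2=0 s1=0 clk=0 s4=1
t2.Δ1 s8=0 s7=1 s6=1 s0=0 s5=1 s3=1 s2=0 s1=0 clk=1 s4=1
t2.Δ2 s8=1 s7=1 s6=1 s0=0 s5=1 s3=1 s2=0 s1=0 clk=1 s4=1
t2.Δ3 s8=1 s7=1 s6=1 s0=0 s5=1 s3=1 s2=1 s1=0 clk=1 s4=1
t2.Δ4 s8=1 s7=1 s6=1 s0=0 s5=1 s3=1 s2=1 s1=0 clk=1 s4=0
t3.Δ0 s8=1 s7=1 s6=1 s0=0 s5=1 s3=1 s2=1 s1=0 clk=1 s4=0
t3.Δ1 s8=1 s7=1 s6=1 s0=0 s5=1 s3=1 s2=1 s1=0 clk=0 s4=0
t4.Δ0 s8=1 s7=1 s6=1 s0=0 s5=1 s3=1 s2=1 s1=0 clk=0 s4=0
t4.Δ1 s8=1 s7=1 s6=1 s0=0 s5=1 s3=1 s2=1 s1=0 clk=1 s4=0
t4.Δ2 s8=0 s7=1 s6=1 s0=0 s5=1 s3=0 s2=1 s1=1 clk=1 s4=0
t4.Δ3 s8=0 s7=1 s6=1 s0=0 s5=1 s3=0 s2=0 s1=1 clk=1 s4=0
t4.Δ4 s8=0 s7=1 s6=1 s0=0 s5=1 s3=0 s2=0 s1=1 clk=1 s4=1
t5.Δ0 s8=0 s7=1 s6=1 s0=0 s5=1 s3=0 s2=0 s1=1 clk=1 s4=1
t5.Δ1 s8=0 s7=1 s6=1 s0=0 s5=1 s3=0 s2=0 s1=1 clk=0 s4=1
t6.Δ0 s8=0 s7=1 s6=1 s0=0 s5=1 s3=0 s2=0 s1=1 clk=0 s4=1
t6.Δ1 s8=0 s7=1 s6=1 s0=0 s5=1 s3=0 s2=0 s1=1 clk=1 s4=1
t6.Δ2 s8=1 s7=1 s6=1 s0=0 s5=1 s3=1 s2=0 s1=0 clk=1 s4=1
t6.Δ3 s8=1 s7=1 s6=1 s0=0 s5=1 s3=1 s2=1 s1=0 clk=1 s4=1
t6.Δ4 s8=1 s7=1 s6=1 s0=0 s5=1 s3=1 s2=1 s1=0 clk=1 s4=0
t7.Δ0 s8=1 s7=1 s6=1 s0=0 s5=1 s3=1 s2=1 s1=0 clk=1 s4=0
t7.Δ1 s8=1 s7=1 s6=1 s0=0 s5=1 s3=1 s2=1 s1=0 clk=0 s4=0
t8.Δ0 s8=1 s7=1 s6=1 s0=0 s5=1 s3=1 s2=1 s1=0 clk=0 s4=0
t8.Δ1 s8=1 s7=1 s6=1 s0=0 s5=1 s3=1 s2=1 s1=0 clk=1 s4=0
t8.Δ2 s8=0 s7=1 s6=1 s0=0 s5=1 s3=0 s2=1 s1=1 clk=1 s4=0
t8.Δ3 s8=0 s7=1 s6=1 s0=0 s5=1 s3=0 s2=0 s1=1 clk=1 s4=0
t8.Δ4 s8=0 s7=1 s6=1 s0=0 s5=1 s3=0 s2=0 s1=1 clk=1 s4=1
t9.Δ0 s8=0 s7=1 s6=1 s0=0 s5=1 s3=0 s2=0 s1=1 clk=1 s4=1
t9.Δ1 s8=0 s7=1 s6=0 s0=0 s5=1 s3=0 s2=0 s1=1 clk=0 s4=1
t10.Δ0 s8=0 s7=1 s6=0 s0=0 s5=1 s3=0 s2=0 s1=1 clk=0 s4=1
t10.Δ1 s8=0 s7=1 s6=0 s0=0 s5=1 s3=0 s2=0 s1=1 clk=1 s4=1
t10.Δ2 s8=1 s7=1 s6=0 s0=0 s5=0 s3=1 s2=0 s1=1 clk=1 s4=1
t10.Δ3 s8=1 s7=1 s6=0 s0=0 s5=0 s3=1 s2=1 s1=1 clk=1 s4=1
t10.Δ4 s8=1 s7=1 s6=0 s0=0 s5=0 s3=1 s2=1 s1=1 clk=1 s4=0
t11.Δ0 s8=1 s7=1 s6=0 s0=0 s5=0 s3=1 s2=1 s1=1 clk=1 s4=0
t11.Δ1 s8=1 s7=1 s6=1 s0=0 s5=0 s3=1 s2=1 s1=1 clk=0 s4=0
t11.Δ2 s8=1 s7=1 s6=1 s0=1 s5=0 s3=1 s2=1 s1=1 clk=0 s4=0
t12.Δ0 s8=1 s7=1 s6=1 s0=1 s5=0 s3=1 s2=1 s1=1 clk=0 s4=0
t12.Δ1 s8=1 s7=1 s6=0 s0=1 s5=0 s3=1 s2=1 s1=1 clk=1 s4=0
t12.Δ2 s8=0 s7=1 s6=0 s0=0 s5=0 s3=1 s2=1 s1=0 clk=1 s4=0
t12.Δ3 s8=0 s7=1 s6=0 s0=0 s5=0 s3=1 s2=0 s1=0 clk=1 s4=0
t12.Δ4 s8=0 s7=1 s6=0 s0=0 s5=0 s3=1 s2=0 s1=0 clk=1 s4=1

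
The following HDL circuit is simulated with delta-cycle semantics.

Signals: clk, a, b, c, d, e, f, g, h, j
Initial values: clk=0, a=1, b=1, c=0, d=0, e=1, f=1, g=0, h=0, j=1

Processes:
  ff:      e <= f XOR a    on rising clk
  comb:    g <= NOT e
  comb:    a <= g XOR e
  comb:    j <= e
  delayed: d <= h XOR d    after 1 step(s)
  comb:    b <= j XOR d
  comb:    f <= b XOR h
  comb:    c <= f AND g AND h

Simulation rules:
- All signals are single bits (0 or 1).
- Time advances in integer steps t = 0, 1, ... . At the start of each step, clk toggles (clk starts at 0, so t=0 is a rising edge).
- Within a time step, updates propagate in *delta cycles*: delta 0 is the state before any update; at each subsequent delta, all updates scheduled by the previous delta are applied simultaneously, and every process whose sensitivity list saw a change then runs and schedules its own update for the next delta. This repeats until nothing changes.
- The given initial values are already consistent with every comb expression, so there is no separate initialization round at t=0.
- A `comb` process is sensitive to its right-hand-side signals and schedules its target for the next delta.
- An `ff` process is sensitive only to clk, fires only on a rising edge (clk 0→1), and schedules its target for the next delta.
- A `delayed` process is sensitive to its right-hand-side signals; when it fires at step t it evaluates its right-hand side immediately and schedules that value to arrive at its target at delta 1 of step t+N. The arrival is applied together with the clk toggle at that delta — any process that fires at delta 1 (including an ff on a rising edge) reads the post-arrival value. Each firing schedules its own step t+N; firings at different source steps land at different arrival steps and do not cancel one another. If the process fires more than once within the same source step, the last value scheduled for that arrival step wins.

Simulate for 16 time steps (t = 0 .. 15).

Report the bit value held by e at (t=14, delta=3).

[bits: clk,c,f,j,b,h,e,a,d,g]
t=0: Δ0=0011101100 Δ1=1011101100 Δ2=1011100100 Δ3=1010100001 Δ4=1010000101 Δ5=1000000101 | 5Δ
t=1: Δ0=1000000101 Δ1=0000000101 | 1Δ
t=2: Δ0=0000000101 Δ1=1000000101 Δ2=1000001101 Δ3=1001001000 Δ4=1001101100 Δ5=1011101100 | 5Δ
t=3: Δ0=1011101100 Δ1=0011101100 | 1Δ
t=4: Δ0=0011101100 Δ1=1011101100 Δ2=1011100100 Δ3=1010100001 Δ4=1010000101 Δ5=1000000101 | 5Δ
t=5: Δ0=1000000101 Δ1=0000000101 | 1Δ
t=6: Δ0=0000000101 Δ1=1000000101 Δ2=1000001101 Δ3=1001001000 Δ4=1001101100 Δ5=1011101100 | 5Δ
t=7: Δ0=1011101100 Δ1=0011101100 | 1Δ
t=8: Δ0=0011101100 Δ1=1011101100 Δ2=1011100100 Δ3=1010100001 Δ4=1010000101 Δ5=1000000101 | 5Δ
t=9: Δ0=1000000101 Δ1=0000000101 | 1Δ
t=10: Δ0=0000000101 Δ1=1000000101 Δ2=1000001101 Δ3=1001001000 Δ4=1001101100 Δ5=1011101100 | 5Δ
t=11: Δ0=1011101100 Δ1=0011101100 | 1Δ
t=12: Δ0=0011101100 Δ1=1011101100 Δ2=1011100100 Δ3=1010100001 Δ4=1010000101 Δ5=1000000101 | 5Δ
t=13: Δ0=1000000101 Δ1=0000000101 | 1Δ
t=14: Δ0=0000000101 Δ1=1000000101 Δ2=1000001101 Δ3=1001001000 Δ4=1001101100 Δ5=1011101100 | 5Δ
t=15: Δ0=1011101100 Δ1=0011101100 | 1Δ

1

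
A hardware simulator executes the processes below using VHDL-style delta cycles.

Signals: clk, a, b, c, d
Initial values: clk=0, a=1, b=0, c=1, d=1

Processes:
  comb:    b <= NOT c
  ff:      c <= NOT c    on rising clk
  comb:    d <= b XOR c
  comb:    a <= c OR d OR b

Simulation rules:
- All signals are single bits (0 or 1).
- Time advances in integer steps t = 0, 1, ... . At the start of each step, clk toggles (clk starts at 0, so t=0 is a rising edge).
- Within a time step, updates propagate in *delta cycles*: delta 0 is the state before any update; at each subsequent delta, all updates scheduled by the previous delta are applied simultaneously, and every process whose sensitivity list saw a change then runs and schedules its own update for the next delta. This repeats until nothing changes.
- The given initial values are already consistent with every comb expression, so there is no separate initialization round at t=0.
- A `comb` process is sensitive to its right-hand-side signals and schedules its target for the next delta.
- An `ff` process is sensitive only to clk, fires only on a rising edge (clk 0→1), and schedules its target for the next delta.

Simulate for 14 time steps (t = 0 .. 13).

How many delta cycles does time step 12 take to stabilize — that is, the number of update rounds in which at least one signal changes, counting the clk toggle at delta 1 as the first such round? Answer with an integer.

t=0 Δ0: a=1 d=1 clk=0 c=1 b=0
  Δ1: clk:0→1
  Δ2: c:1→0
  Δ3: d:1→0, b:0→1
  Δ4: d:0→1
  (4Δ to stable)
t=1 Δ0: a=1 d=1 clk=1 c=0 b=1
  Δ1: clk:1→0
  (1Δ to stable)
t=2 Δ0: a=1 d=1 clk=0 c=0 b=1
  Δ1: clk:0→1
  Δ2: c:0→1
  Δ3: d:1→0, b:1→0
  Δ4: d:0→1
  (4Δ to stable)
t=3 Δ0: a=1 d=1 clk=1 c=1 b=0
  Δ1: clk:1→0
  (1Δ to stable)
t=4 Δ0: a=1 d=1 clk=0 c=1 b=0
  Δ1: clk:0→1
  Δ2: c:1→0
  Δ3: d:1→0, b:0→1
  Δ4: d:0→1
  (4Δ to stable)
t=5 Δ0: a=1 d=1 clk=1 c=0 b=1
  Δ1: clk:1→0
  (1Δ to stable)
t=6 Δ0: a=1 d=1 clk=0 c=0 b=1
  Δ1: clk:0→1
  Δ2: c:0→1
  Δ3: d:1→0, b:1→0
  Δ4: d:0→1
  (4Δ to stable)
t=7 Δ0: a=1 d=1 clk=1 c=1 b=0
  Δ1: clk:1→0
  (1Δ to stable)
t=8 Δ0: a=1 d=1 clk=0 c=1 b=0
  Δ1: clk:0→1
  Δ2: c:1→0
  Δ3: d:1→0, b:0→1
  Δ4: d:0→1
  (4Δ to stable)
t=9 Δ0: a=1 d=1 clk=1 c=0 b=1
  Δ1: clk:1→0
  (1Δ to stable)
t=10 Δ0: a=1 d=1 clk=0 c=0 b=1
  Δ1: clk:0→1
  Δ2: c:0→1
  Δ3: d:1→0, b:1→0
  Δ4: d:0→1
  (4Δ to stable)
t=11 Δ0: a=1 d=1 clk=1 c=1 b=0
  Δ1: clk:1→0
  (1Δ to stable)
t=12 Δ0: a=1 d=1 clk=0 c=1 b=0
  Δ1: clk:0→1
  Δ2: c:1→0
  Δ3: d:1→0, b:0→1
  Δ4: d:0→1
  (4Δ to stable)
t=13 Δ0: a=1 d=1 clk=1 c=0 b=1
  Δ1: clk:1→0
  (1Δ to stable)

4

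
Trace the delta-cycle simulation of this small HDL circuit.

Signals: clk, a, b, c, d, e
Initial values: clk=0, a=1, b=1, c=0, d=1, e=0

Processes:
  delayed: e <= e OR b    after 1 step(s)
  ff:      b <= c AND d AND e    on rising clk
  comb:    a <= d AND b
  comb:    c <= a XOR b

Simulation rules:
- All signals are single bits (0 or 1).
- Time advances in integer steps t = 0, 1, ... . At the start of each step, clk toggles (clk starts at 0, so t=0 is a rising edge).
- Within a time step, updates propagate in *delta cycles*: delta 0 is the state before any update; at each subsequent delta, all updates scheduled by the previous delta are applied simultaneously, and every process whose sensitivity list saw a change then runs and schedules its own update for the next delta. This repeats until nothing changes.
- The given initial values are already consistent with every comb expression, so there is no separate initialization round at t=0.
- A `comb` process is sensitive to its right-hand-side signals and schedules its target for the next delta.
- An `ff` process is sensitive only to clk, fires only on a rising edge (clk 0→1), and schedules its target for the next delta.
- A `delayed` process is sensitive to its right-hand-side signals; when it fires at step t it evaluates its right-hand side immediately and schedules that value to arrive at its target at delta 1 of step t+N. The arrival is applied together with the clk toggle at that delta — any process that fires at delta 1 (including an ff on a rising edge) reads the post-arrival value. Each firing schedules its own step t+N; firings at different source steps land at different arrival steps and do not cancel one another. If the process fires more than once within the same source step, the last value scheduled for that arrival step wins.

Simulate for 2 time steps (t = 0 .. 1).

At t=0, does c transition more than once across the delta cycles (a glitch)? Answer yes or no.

yes

t=0 Δ0: e=0 c=0 clk=0 d=1 b=1 a=1
  Δ1: clk:0→1
  Δ2: b:1→0
  Δ3: c:0→1, a:1→0
  Δ4: c:1→0
  (4Δ to stable)
t=1 Δ0: e=0 c=0 clk=1 d=1 b=0 a=0
  Δ1: clk:1→0
  (1Δ to stable)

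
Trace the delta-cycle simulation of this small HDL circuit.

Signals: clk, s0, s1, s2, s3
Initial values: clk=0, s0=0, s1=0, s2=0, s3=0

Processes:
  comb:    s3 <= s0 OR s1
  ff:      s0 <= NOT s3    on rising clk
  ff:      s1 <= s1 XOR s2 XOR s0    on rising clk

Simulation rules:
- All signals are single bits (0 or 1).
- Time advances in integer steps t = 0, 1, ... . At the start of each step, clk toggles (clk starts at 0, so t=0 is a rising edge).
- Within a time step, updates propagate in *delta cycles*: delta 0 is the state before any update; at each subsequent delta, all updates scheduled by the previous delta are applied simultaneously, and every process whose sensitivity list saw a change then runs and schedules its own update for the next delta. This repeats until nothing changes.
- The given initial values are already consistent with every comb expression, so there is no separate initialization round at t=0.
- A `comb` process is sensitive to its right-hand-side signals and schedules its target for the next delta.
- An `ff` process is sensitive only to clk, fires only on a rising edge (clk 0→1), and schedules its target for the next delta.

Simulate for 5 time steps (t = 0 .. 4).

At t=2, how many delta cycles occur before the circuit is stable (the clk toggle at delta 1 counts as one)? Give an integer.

[bits: s2,s0,clk,s3,s1]
t=0: Δ0=00000 Δ1=00100 Δ2=01100 Δ3=01110 | 3Δ
t=1: Δ0=01110 Δ1=01010 | 1Δ
t=2: Δ0=01010 Δ1=01110 Δ2=00111 | 2Δ
t=3: Δ0=00111 Δ1=00011 | 1Δ
t=4: Δ0=00011 Δ1=00111 | 1Δ

2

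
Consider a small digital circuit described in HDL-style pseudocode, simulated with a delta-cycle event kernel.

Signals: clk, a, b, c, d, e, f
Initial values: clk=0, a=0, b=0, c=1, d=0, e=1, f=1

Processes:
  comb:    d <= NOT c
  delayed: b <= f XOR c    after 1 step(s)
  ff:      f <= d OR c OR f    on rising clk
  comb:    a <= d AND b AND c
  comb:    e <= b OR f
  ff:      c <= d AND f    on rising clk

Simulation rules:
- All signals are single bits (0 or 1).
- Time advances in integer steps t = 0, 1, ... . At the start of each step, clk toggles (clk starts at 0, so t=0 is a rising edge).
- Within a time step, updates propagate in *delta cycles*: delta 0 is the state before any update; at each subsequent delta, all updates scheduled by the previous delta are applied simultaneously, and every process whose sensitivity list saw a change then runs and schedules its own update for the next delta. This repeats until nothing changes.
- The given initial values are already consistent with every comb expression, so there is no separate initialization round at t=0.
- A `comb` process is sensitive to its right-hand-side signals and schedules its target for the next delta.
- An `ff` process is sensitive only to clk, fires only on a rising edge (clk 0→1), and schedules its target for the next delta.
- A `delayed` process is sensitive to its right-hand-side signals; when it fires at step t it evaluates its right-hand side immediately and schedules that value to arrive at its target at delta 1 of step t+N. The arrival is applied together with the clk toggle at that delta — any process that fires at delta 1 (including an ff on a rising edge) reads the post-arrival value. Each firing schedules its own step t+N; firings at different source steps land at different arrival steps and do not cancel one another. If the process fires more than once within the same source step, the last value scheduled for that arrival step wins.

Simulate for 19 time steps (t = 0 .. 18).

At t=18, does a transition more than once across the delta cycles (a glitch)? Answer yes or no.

yes

[bits: c,e,clk,b,f,a,d]
t=0: Δ0=1100100 Δ1=1110100 Δ2=0110100 Δ3=0110101 | 3Δ
t=1: Δ0=0110101 Δ1=0101101 | 1Δ
t=2: Δ0=0101101 Δ1=0111101 Δ2=1111101 Δ3=1111110 Δ4=1111100 | 4Δ
t=3: Δ0=1111100 Δ1=1100100 | 1Δ
t=4: Δ0=1100100 Δ1=1110100 Δ2=0110100 Δ3=0110101 | 3Δ
t=5: Δ0=0110101 Δ1=0101101 | 1Δ
t=6: Δ0=0101101 Δ1=0111101 Δ2=1111101 Δ3=1111110 Δ4=1111100 | 4Δ
t=7: Δ0=1111100 Δ1=1100100 | 1Δ
t=8: Δ0=1100100 Δ1=1110100 Δ2=0110100 Δ3=0110101 | 3Δ
t=9: Δ0=0110101 Δ1=0101101 | 1Δ
t=10: Δ0=0101101 Δ1=0111101 Δ2=1111101 Δ3=1111110 Δ4=1111100 | 4Δ
t=11: Δ0=1111100 Δ1=1100100 | 1Δ
t=12: Δ0=1100100 Δ1=1110100 Δ2=0110100 Δ3=0110101 | 3Δ
t=13: Δ0=0110101 Δ1=0101101 | 1Δ
t=14: Δ0=0101101 Δ1=0111101 Δ2=1111101 Δ3=1111110 Δ4=1111100 | 4Δ
t=15: Δ0=1111100 Δ1=1100100 | 1Δ
t=16: Δ0=1100100 Δ1=1110100 Δ2=0110100 Δ3=0110101 | 3Δ
t=17: Δ0=0110101 Δ1=0101101 | 1Δ
t=18: Δ0=0101101 Δ1=0111101 Δ2=1111101 Δ3=1111110 Δ4=1111100 | 4Δ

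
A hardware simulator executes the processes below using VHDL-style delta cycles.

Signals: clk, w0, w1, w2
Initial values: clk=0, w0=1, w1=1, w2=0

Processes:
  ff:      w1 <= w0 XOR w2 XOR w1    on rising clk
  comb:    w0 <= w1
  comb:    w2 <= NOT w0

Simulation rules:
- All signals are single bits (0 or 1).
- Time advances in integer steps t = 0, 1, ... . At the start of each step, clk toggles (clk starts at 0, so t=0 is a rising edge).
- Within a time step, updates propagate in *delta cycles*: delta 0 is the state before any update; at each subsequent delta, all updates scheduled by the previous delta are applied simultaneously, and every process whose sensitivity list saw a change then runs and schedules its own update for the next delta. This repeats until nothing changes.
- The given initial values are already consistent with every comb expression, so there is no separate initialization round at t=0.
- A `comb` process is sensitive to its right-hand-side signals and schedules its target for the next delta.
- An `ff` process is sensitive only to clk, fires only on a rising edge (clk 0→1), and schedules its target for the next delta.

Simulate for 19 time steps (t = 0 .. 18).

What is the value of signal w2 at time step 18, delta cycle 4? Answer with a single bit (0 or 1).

[bits: clk,w0,w1,w2]
t=0: Δ0=0110 Δ1=1110 Δ2=1100 Δ3=1000 Δ4=1001 | 4Δ
t=1: Δ0=1001 Δ1=0001 | 1Δ
t=2: Δ0=0001 Δ1=1001 Δ2=1011 Δ3=1111 Δ4=1110 | 4Δ
t=3: Δ0=1110 Δ1=0110 | 1Δ
t=4: Δ0=0110 Δ1=1110 Δ2=1100 Δ3=1000 Δ4=1001 | 4Δ
t=5: Δ0=1001 Δ1=0001 | 1Δ
t=6: Δ0=0001 Δ1=1001 Δ2=1011 Δ3=1111 Δ4=1110 | 4Δ
t=7: Δ0=1110 Δ1=0110 | 1Δ
t=8: Δ0=0110 Δ1=1110 Δ2=1100 Δ3=1000 Δ4=1001 | 4Δ
t=9: Δ0=1001 Δ1=0001 | 1Δ
t=10: Δ0=0001 Δ1=1001 Δ2=1011 Δ3=1111 Δ4=1110 | 4Δ
t=11: Δ0=1110 Δ1=0110 | 1Δ
t=12: Δ0=0110 Δ1=1110 Δ2=1100 Δ3=1000 Δ4=1001 | 4Δ
t=13: Δ0=1001 Δ1=0001 | 1Δ
t=14: Δ0=0001 Δ1=1001 Δ2=1011 Δ3=1111 Δ4=1110 | 4Δ
t=15: Δ0=1110 Δ1=0110 | 1Δ
t=16: Δ0=0110 Δ1=1110 Δ2=1100 Δ3=1000 Δ4=1001 | 4Δ
t=17: Δ0=1001 Δ1=0001 | 1Δ
t=18: Δ0=0001 Δ1=1001 Δ2=1011 Δ3=1111 Δ4=1110 | 4Δ

0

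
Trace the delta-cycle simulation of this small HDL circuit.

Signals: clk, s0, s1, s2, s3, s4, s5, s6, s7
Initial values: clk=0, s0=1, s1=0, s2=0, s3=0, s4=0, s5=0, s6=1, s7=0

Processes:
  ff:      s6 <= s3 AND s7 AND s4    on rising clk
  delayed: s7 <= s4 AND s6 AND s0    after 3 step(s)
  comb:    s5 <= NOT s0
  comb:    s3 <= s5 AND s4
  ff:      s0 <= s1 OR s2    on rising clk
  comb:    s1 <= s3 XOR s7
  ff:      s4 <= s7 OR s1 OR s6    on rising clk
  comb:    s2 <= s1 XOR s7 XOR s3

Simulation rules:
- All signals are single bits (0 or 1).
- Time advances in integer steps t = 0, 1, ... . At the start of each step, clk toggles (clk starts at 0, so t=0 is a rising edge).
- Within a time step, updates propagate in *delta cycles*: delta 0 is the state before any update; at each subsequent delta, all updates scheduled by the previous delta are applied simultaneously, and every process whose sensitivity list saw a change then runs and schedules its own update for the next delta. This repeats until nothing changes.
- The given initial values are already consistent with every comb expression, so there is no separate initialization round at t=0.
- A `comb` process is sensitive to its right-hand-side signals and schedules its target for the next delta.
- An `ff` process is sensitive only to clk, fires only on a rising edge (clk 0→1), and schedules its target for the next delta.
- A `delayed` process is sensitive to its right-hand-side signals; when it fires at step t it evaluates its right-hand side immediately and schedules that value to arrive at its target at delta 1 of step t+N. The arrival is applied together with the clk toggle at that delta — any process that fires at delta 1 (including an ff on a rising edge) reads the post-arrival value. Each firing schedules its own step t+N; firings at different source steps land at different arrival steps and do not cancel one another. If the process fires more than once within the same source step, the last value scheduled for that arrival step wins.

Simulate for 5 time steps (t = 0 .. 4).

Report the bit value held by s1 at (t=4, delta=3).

0

t=0 Δ0: s6=1 s1=0 s0=1 s5=0 s2=0 s3=0 clk=0 s4=0 s7=0
  Δ1: clk:0→1
  Δ2: s6:1→0, s0:1→0, s4:0→1
  Δ3: s5:0→1
  Δ4: s3:0→1
  Δ5: s1:0→1, s2:0→1
  Δ6: s2:1→0
  (6Δ to stable)
t=1 Δ0: s6=0 s1=1 s0=0 s5=1 s2=0 s3=1 clk=1 s4=1 s7=0
  Δ1: clk:1→0
  (1Δ to stable)
t=2 Δ0: s6=0 s1=1 s0=0 s5=1 s2=0 s3=1 clk=0 s4=1 s7=0
  Δ1: clk:0→1
  Δ2: s0:0→1
  Δ3: s5:1→0
  Δ4: s3:1→0
  Δ5: s1:1→0, s2:0→1
  Δ6: s2:1→0
  (6Δ to stable)
t=3 Δ0: s6=0 s1=0 s0=1 s5=0 s2=0 s3=0 clk=1 s4=1 s7=0
  Δ1: clk:1→0
  (1Δ to stable)
t=4 Δ0: s6=0 s1=0 s0=1 s5=0 s2=0 s3=0 clk=0 s4=1 s7=0
  Δ1: clk:0→1
  Δ2: s0:1→0, s4:1→0
  Δ3: s5:0→1
  (3Δ to stable)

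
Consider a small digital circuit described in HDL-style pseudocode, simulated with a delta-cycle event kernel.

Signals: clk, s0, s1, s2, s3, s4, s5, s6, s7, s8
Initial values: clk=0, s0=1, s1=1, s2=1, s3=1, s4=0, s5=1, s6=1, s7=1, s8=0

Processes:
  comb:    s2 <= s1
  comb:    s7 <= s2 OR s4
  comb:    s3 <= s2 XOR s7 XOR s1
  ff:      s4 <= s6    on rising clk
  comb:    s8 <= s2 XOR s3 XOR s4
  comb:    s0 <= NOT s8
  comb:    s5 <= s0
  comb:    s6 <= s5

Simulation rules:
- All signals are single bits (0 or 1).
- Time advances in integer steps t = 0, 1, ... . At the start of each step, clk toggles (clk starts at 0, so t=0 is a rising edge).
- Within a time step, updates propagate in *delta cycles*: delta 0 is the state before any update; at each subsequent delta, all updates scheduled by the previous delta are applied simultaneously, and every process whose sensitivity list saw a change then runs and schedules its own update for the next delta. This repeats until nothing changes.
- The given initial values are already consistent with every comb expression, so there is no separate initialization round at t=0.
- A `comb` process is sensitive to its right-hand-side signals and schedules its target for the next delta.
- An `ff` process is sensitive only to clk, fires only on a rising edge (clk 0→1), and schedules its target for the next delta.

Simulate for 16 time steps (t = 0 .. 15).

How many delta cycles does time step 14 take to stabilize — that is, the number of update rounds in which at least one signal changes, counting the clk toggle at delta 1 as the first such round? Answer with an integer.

6

[bits: clk,s3,s5,s1,s6,s2,s7,s4,s0,s8]
t=0: Δ0=0111111010 Δ1=1111111010 Δ2=1111111110 Δ3=1111111111 Δ4=1111111101 Δ5=1101111101 Δ6=1101011101 | 6Δ
t=1: Δ0=1101011101 Δ1=0101011101 | 1Δ
t=2: Δ0=0101011101 Δ1=1101011101 Δ2=1101011001 Δ3=1101011000 Δ4=1101011010 Δ5=1111011010 Δ6=1111111010 | 6Δ
t=3: Δ0=1111111010 Δ1=0111111010 | 1Δ
t=4: Δ0=0111111010 Δ1=1111111010 Δ2=1111111110 Δ3=1111111111 Δ4=1111111101 Δ5=1101111101 Δ6=1101011101 | 6Δ
t=5: Δ0=1101011101 Δ1=0101011101 | 1Δ
t=6: Δ0=0101011101 Δ1=1101011101 Δ2=1101011001 Δ3=1101011000 Δ4=1101011010 Δ5=1111011010 Δ6=1111111010 | 6Δ
t=7: Δ0=1111111010 Δ1=0111111010 | 1Δ
t=8: Δ0=0111111010 Δ1=1111111010 Δ2=1111111110 Δ3=1111111111 Δ4=1111111101 Δ5=1101111101 Δ6=1101011101 | 6Δ
t=9: Δ0=1101011101 Δ1=0101011101 | 1Δ
t=10: Δ0=0101011101 Δ1=1101011101 Δ2=1101011001 Δ3=1101011000 Δ4=1101011010 Δ5=1111011010 Δ6=1111111010 | 6Δ
t=11: Δ0=1111111010 Δ1=0111111010 | 1Δ
t=12: Δ0=0111111010 Δ1=1111111010 Δ2=1111111110 Δ3=1111111111 Δ4=1111111101 Δ5=1101111101 Δ6=1101011101 | 6Δ
t=13: Δ0=1101011101 Δ1=0101011101 | 1Δ
t=14: Δ0=0101011101 Δ1=1101011101 Δ2=1101011001 Δ3=1101011000 Δ4=1101011010 Δ5=1111011010 Δ6=1111111010 | 6Δ
t=15: Δ0=1111111010 Δ1=0111111010 | 1Δ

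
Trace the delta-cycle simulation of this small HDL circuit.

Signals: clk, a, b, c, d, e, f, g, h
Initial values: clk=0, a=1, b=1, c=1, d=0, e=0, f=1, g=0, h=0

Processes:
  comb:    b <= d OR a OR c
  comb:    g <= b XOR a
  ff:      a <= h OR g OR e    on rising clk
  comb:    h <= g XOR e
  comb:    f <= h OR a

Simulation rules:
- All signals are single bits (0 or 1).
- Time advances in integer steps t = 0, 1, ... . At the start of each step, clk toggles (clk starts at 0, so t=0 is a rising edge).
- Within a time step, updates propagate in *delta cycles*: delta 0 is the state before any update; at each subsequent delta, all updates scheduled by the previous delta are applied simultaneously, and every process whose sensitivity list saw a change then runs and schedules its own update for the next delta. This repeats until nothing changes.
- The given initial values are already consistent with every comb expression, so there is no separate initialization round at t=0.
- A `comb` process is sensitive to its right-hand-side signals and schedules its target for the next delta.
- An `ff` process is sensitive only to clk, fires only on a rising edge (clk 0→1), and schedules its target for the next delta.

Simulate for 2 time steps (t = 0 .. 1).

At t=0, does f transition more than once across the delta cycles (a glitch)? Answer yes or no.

t0.Δ0 g=0 clk=0 a=1 h=0 e=0 b=1 c=1 d=0 f=1
t0.Δ1 g=0 clk=1 a=1 h=0 e=0 b=1 c=1 d=0 f=1
t0.Δ2 g=0 clk=1 a=0 h=0 e=0 b=1 c=1 d=0 f=1
t0.Δ3 g=1 clk=1 a=0 h=0 e=0 b=1 c=1 d=0 f=0
t0.Δ4 g=1 clk=1 a=0 h=1 e=0 b=1 c=1 d=0 f=0
t0.Δ5 g=1 clk=1 a=0 h=1 e=0 b=1 c=1 d=0 f=1
t1.Δ0 g=1 clk=1 a=0 h=1 e=0 b=1 c=1 d=0 f=1
t1.Δ1 g=1 clk=0 a=0 h=1 e=0 b=1 c=1 d=0 f=1

yes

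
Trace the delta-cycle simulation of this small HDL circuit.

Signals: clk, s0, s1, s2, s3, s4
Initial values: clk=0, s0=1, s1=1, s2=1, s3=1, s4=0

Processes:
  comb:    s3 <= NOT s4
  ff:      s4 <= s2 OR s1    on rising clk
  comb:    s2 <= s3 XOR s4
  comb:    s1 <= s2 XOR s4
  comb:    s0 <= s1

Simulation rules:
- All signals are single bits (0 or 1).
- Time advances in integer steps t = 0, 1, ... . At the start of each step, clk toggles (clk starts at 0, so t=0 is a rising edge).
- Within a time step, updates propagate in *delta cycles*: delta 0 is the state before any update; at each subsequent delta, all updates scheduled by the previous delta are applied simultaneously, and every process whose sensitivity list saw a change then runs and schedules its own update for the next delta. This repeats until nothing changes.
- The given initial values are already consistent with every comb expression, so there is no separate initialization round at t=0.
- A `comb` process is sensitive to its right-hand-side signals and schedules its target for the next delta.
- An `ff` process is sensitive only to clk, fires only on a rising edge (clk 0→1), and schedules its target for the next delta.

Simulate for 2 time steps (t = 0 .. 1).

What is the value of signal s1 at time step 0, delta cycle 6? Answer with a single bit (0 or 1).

0

t=0 Δ0: s1=1 clk=0 s4=0 s2=1 s0=1 s3=1
  Δ1: clk:0→1
  Δ2: s4:0→1
  Δ3: s1:1→0, s2:1→0, s3:1→0
  Δ4: s1:0→1, s2:0→1, s0:1→0
  Δ5: s1:1→0, s0:0→1
  Δ6: s0:1→0
  (6Δ to stable)
t=1 Δ0: s1=0 clk=1 s4=1 s2=1 s0=0 s3=0
  Δ1: clk:1→0
  (1Δ to stable)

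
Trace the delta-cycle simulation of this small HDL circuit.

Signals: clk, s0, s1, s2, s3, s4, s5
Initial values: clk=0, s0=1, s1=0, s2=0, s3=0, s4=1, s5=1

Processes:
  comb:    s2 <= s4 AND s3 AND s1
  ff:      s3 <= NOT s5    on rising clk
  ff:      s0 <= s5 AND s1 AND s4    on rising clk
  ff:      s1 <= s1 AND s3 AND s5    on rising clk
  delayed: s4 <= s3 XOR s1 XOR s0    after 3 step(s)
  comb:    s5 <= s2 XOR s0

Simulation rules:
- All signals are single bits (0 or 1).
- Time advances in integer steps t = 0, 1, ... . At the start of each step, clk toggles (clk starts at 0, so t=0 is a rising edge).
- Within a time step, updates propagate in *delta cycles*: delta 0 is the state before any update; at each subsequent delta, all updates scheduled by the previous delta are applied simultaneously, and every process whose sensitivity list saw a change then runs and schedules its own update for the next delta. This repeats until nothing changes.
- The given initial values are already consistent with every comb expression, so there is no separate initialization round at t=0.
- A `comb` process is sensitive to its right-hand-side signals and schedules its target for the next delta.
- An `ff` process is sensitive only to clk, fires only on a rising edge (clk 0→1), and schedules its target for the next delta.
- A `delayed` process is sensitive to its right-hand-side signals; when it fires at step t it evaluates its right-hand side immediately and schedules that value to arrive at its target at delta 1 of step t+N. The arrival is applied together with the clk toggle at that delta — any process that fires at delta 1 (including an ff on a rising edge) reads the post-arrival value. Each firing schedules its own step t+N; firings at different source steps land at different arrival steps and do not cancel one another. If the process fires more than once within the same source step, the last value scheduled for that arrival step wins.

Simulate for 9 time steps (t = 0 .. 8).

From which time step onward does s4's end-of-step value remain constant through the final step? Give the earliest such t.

t0.Δ0 s5=1 s1=0 clk=0 s2=0 s4=1 s3=0 s0=1
t0.Δ1 s5=1 s1=0 clk=1 s2=0 s4=1 s3=0 s0=1
t0.Δ2 s5=1 s1=0 clk=1 s2=0 s4=1 s3=0 s0=0
t0.Δ3 s5=0 s1=0 clk=1 s2=0 s4=1 s3=0 s0=0
t1.Δ0 s5=0 s1=0 clk=1 s2=0 s4=1 s3=0 s0=0
t1.Δ1 s5=0 s1=0 clk=0 s2=0 s4=1 s3=0 s0=0
t2.Δ0 s5=0 s1=0 clk=0 s2=0 s4=1 s3=0 s0=0
t2.Δ1 s5=0 s1=0 clk=1 s2=0 s4=1 s3=0 s0=0
t2.Δ2 s5=0 s1=0 clk=1 s2=0 s4=1 s3=1 s0=0
t3.Δ0 s5=0 s1=0 clk=1 s2=0 s4=1 s3=1 s0=0
t3.Δ1 s5=0 s1=0 clk=0 s2=0 s4=0 s3=1 s0=0
t4.Δ0 s5=0 s1=0 clk=0 s2=0 s4=0 s3=1 s0=0
t4.Δ1 s5=0 s1=0 clk=1 s2=0 s4=0 s3=1 s0=0
t5.Δ0 s5=0 s1=0 clk=1 s2=0 s4=0 s3=1 s0=0
t5.Δ1 s5=0 s1=0 clk=0 s2=0 s4=1 s3=1 s0=0
t6.Δ0 s5=0 s1=0 clk=0 s2=0 s4=1 s3=1 s0=0
t6.Δ1 s5=0 s1=0 clk=1 s2=0 s4=1 s3=1 s0=0
t7.Δ0 s5=0 s1=0 clk=1 s2=0 s4=1 s3=1 s0=0
t7.Δ1 s5=0 s1=0 clk=0 s2=0 s4=1 s3=1 s0=0
t8.Δ0 s5=0 s1=0 clk=0 s2=0 s4=1 s3=1 s0=0
t8.Δ1 s5=0 s1=0 clk=1 s2=0 s4=1 s3=1 s0=0

5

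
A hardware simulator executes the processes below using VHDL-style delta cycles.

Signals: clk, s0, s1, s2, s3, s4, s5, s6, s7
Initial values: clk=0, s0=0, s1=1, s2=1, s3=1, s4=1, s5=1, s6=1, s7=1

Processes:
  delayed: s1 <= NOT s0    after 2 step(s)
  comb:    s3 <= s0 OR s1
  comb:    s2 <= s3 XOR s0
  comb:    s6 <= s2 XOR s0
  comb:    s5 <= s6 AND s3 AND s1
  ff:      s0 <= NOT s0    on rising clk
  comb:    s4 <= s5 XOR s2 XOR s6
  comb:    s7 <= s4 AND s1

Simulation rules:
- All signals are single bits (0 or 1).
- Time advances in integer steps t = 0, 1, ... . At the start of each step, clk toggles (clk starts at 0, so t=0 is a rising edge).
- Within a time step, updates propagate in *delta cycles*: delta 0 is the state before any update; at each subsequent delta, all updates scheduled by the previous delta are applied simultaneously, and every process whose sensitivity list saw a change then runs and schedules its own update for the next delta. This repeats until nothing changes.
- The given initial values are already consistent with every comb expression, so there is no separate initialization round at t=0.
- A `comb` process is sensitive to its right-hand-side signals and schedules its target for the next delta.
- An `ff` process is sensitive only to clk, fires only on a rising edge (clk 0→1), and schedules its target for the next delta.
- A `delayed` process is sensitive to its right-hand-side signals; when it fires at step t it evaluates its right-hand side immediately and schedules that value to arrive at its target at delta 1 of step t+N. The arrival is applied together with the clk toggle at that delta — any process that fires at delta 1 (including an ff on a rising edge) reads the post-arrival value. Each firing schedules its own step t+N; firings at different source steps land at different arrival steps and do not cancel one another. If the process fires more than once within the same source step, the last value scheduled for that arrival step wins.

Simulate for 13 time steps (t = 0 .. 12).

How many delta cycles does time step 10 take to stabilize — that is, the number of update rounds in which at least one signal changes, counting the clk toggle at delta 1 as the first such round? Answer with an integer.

t0.Δ0 s2=1 s6=1 clk=0 s1=1 s7=1 s0=0 s5=1 s4=1 s3=1
t0.Δ1 s2=1 s6=1 clk=1 s1=1 s7=1 s0=0 s5=1 s4=1 s3=1
t0.Δ2 s2=1 s6=1 clk=1 s1=1 s7=1 s0=1 s5=1 s4=1 s3=1
t0.Δ3 s2=0 s6=0 clk=1 s1=1 s7=1 s0=1 s5=1 s4=1 s3=1
t0.Δ4 s2=0 s6=1 clk=1 s1=1 s7=1 s0=1 s5=0 s4=1 s3=1
t0.Δ5 s2=0 s6=1 clk=1 s1=1 s7=1 s0=1 s5=1 s4=1 s3=1
t0.Δ6 s2=0 s6=1 clk=1 s1=1 s7=1 s0=1 s5=1 s4=0 s3=1
t0.Δ7 s2=0 s6=1 clk=1 s1=1 s7=0 s0=1 s5=1 s4=0 s3=1
t1.Δ0 s2=0 s6=1 clk=1 s1=1 s7=0 s0=1 s5=1 s4=0 s3=1
t1.Δ1 s2=0 s6=1 clk=0 s1=1 s7=0 s0=1 s5=1 s4=0 s3=1
t2.Δ0 s2=0 s6=1 clk=0 s1=1 s7=0 s0=1 s5=1 s4=0 s3=1
t2.Δ1 s2=0 s6=1 clk=1 s1=0 s7=0 s0=1 s5=1 s4=0 s3=1
t2.Δ2 s2=0 s6=1 clk=1 s1=0 s7=0 s0=0 s5=0 s4=0 s3=1
t2.Δ3 s2=1 s6=0 clk=1 s1=0 s7=0 s0=0 s5=0 s4=1 s3=0
t2.Δ4 s2=0 s6=1 clk=1 s1=0 s7=0 s0=0 s5=0 s4=1 s3=0
t2.Δ5 s2=0 s6=0 clk=1 s1=0 s7=0 s0=0 s5=0 s4=1 s3=0
t2.Δ6 s2=0 s6=0 clk=1 s1=0 s7=0 s0=0 s5=0 s4=0 s3=0
t3.Δ0 s2=0 s6=0 clk=1 s1=0 s7=0 s0=0 s5=0 s4=0 s3=0
t3.Δ1 s2=0 s6=0 clk=0 s1=0 s7=0 s0=0 s5=0 s4=0 s3=0
t4.Δ0 s2=0 s6=0 clk=0 s1=0 s7=0 s0=0 s5=0 s4=0 s3=0
t4.Δ1 s2=0 s6=0 clk=1 s1=1 s7=0 s0=0 s5=0 s4=0 s3=0
t4.Δ2 s2=0 s6=0 clk=1 s1=1 s7=0 s0=1 s5=0 s4=0 s3=1
t4.Δ3 s2=0 s6=1 clk=1 s1=1 s7=0 s0=1 s5=0 s4=0 s3=1
t4.Δ4 s2=0 s6=1 clk=1 s1=1 s7=0 s0=1 s5=1 s4=1 s3=1
t4.Δ5 s2=0 s6=1 clk=1 s1=1 s7=1 s0=1 s5=1 s4=0 s3=1
t4.Δ6 s2=0 s6=1 clk=1 s1=1 s7=0 s0=1 s5=1 s4=0 s3=1
t5.Δ0 s2=0 s6=1 clk=1 s1=1 s7=0 s0=1 s5=1 s4=0 s3=1
t5.Δ1 s2=0 s6=1 clk=0 s1=1 s7=0 s0=1 s5=1 s4=0 s3=1
t6.Δ0 s2=0 s6=1 clk=0 s1=1 s7=0 s0=1 s5=1 s4=0 s3=1
t6.Δ1 s2=0 s6=1 clk=1 s1=0 s7=0 s0=1 s5=1 s4=0 s3=1
t6.Δ2 s2=0 s6=1 clk=1 s1=0 s7=0 s0=0 s5=0 s4=0 s3=1
t6.Δ3 s2=1 s6=0 clk=1 s1=0 s7=0 s0=0 s5=0 s4=1 s3=0
t6.Δ4 s2=0 s6=1 clk=1 s1=0 s7=0 s0=0 s5=0 s4=1 s3=0
t6.Δ5 s2=0 s6=0 clk=1 s1=0 s7=0 s0=0 s5=0 s4=1 s3=0
t6.Δ6 s2=0 s6=0 clk=1 s1=0 s7=0 s0=0 s5=0 s4=0 s3=0
t7.Δ0 s2=0 s6=0 clk=1 s1=0 s7=0 s0=0 s5=0 s4=0 s3=0
t7.Δ1 s2=0 s6=0 clk=0 s1=0 s7=0 s0=0 s5=0 s4=0 s3=0
t8.Δ0 s2=0 s6=0 clk=0 s1=0 s7=0 s0=0 s5=0 s4=0 s3=0
t8.Δ1 s2=0 s6=0 clk=1 s1=1 s7=0 s0=0 s5=0 s4=0 s3=0
t8.Δ2 s2=0 s6=0 clk=1 s1=1 s7=0 s0=1 s5=0 s4=0 s3=1
t8.Δ3 s2=0 s6=1 clk=1 s1=1 s7=0 s0=1 s5=0 s4=0 s3=1
t8.Δ4 s2=0 s6=1 clk=1 s1=1 s7=0 s0=1 s5=1 s4=1 s3=1
t8.Δ5 s2=0 s6=1 clk=1 s1=1 s7=1 s0=1 s5=1 s4=0 s3=1
t8.Δ6 s2=0 s6=1 clk=1 s1=1 s7=0 s0=1 s5=1 s4=0 s3=1
t9.Δ0 s2=0 s6=1 clk=1 s1=1 s7=0 s0=1 s5=1 s4=0 s3=1
t9.Δ1 s2=0 s6=1 clk=0 s1=1 s7=0 s0=1 s5=1 s4=0 s3=1
t10.Δ0 s2=0 s6=1 clk=0 s1=1 s7=0 s0=1 s5=1 s4=0 s3=1
t10.Δ1 s2=0 s6=1 clk=1 s1=0 s7=0 s0=1 s5=1 s4=0 s3=1
t10.Δ2 s2=0 s6=1 clk=1 s1=0 s7=0 s0=0 s5=0 s4=0 s3=1
t10.Δ3 s2=1 s6=0 clk=1 s1=0 s7=0 s0=0 s5=0 s4=1 s3=0
t10.Δ4 s2=0 s6=1 clk=1 s1=0 s7=0 s0=0 s5=0 s4=1 s3=0
t10.Δ5 s2=0 s6=0 clk=1 s1=0 s7=0 s0=0 s5=0 s4=1 s3=0
t10.Δ6 s2=0 s6=0 clk=1 s1=0 s7=0 s0=0 s5=0 s4=0 s3=0
t11.Δ0 s2=0 s6=0 clk=1 s1=0 s7=0 s0=0 s5=0 s4=0 s3=0
t11.Δ1 s2=0 s6=0 clk=0 s1=0 s7=0 s0=0 s5=0 s4=0 s3=0
t12.Δ0 s2=0 s6=0 clk=0 s1=0 s7=0 s0=0 s5=0 s4=0 s3=0
t12.Δ1 s2=0 s6=0 clk=1 s1=1 s7=0 s0=0 s5=0 s4=0 s3=0
t12.Δ2 s2=0 s6=0 clk=1 s1=1 s7=0 s0=1 s5=0 s4=0 s3=1
t12.Δ3 s2=0 s6=1 clk=1 s1=1 s7=0 s0=1 s5=0 s4=0 s3=1
t12.Δ4 s2=0 s6=1 clk=1 s1=1 s7=0 s0=1 s5=1 s4=1 s3=1
t12.Δ5 s2=0 s6=1 clk=1 s1=1 s7=1 s0=1 s5=1 s4=0 s3=1
t12.Δ6 s2=0 s6=1 clk=1 s1=1 s7=0 s0=1 s5=1 s4=0 s3=1

6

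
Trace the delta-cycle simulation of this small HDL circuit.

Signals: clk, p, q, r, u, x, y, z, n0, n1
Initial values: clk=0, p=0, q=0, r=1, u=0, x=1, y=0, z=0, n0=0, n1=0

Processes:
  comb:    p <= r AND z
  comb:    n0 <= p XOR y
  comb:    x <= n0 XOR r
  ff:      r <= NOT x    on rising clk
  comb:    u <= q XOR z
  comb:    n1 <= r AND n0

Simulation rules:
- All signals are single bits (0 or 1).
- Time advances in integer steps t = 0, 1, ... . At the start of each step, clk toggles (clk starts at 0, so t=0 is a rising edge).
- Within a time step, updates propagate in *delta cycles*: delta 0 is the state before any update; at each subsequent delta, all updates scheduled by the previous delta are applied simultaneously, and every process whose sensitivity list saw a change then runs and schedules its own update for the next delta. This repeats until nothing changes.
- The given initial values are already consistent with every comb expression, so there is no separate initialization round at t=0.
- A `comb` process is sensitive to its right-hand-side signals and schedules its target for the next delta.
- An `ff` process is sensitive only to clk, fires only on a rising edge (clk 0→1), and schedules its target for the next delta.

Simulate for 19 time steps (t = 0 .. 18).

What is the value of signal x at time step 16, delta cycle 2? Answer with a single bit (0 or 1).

1

[bits: u,p,r,y,n0,x,clk,q,n1,z]
t=0: Δ0=0010010000 Δ1=0010011000 Δ2=0000011000 Δ3=0000001000 | 3Δ
t=1: Δ0=0000001000 Δ1=0000000000 | 1Δ
t=2: Δ0=0000000000 Δ1=0000001000 Δ2=0010001000 Δ3=0010011000 | 3Δ
t=3: Δ0=0010011000 Δ1=0010010000 | 1Δ
t=4: Δ0=0010010000 Δ1=0010011000 Δ2=0000011000 Δ3=0000001000 | 3Δ
t=5: Δ0=0000001000 Δ1=0000000000 | 1Δ
t=6: Δ0=0000000000 Δ1=0000001000 Δ2=0010001000 Δ3=0010011000 | 3Δ
t=7: Δ0=0010011000 Δ1=0010010000 | 1Δ
t=8: Δ0=0010010000 Δ1=0010011000 Δ2=0000011000 Δ3=0000001000 | 3Δ
t=9: Δ0=0000001000 Δ1=0000000000 | 1Δ
t=10: Δ0=0000000000 Δ1=0000001000 Δ2=0010001000 Δ3=0010011000 | 3Δ
t=11: Δ0=0010011000 Δ1=0010010000 | 1Δ
t=12: Δ0=0010010000 Δ1=0010011000 Δ2=0000011000 Δ3=0000001000 | 3Δ
t=13: Δ0=0000001000 Δ1=0000000000 | 1Δ
t=14: Δ0=0000000000 Δ1=0000001000 Δ2=0010001000 Δ3=0010011000 | 3Δ
t=15: Δ0=0010011000 Δ1=0010010000 | 1Δ
t=16: Δ0=0010010000 Δ1=0010011000 Δ2=0000011000 Δ3=0000001000 | 3Δ
t=17: Δ0=0000001000 Δ1=0000000000 | 1Δ
t=18: Δ0=0000000000 Δ1=0000001000 Δ2=0010001000 Δ3=0010011000 | 3Δ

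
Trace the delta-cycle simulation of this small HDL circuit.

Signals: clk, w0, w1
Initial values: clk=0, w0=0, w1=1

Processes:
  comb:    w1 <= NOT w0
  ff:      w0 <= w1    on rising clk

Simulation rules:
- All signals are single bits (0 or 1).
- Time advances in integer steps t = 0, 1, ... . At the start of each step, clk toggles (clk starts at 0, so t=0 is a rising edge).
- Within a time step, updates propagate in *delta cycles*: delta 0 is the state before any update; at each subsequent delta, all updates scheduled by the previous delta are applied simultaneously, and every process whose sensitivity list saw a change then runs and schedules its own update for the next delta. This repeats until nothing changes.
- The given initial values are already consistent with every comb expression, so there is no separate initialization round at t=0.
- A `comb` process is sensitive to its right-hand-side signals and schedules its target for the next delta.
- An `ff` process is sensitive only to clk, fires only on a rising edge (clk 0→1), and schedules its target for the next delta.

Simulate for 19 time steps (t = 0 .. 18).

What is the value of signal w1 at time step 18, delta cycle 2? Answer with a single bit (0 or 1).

t0.Δ0 clk=0 w0=0 w1=1
t0.Δ1 clk=1 w0=0 w1=1
t0.Δ2 clk=1 w0=1 w1=1
t0.Δ3 clk=1 w0=1 w1=0
t1.Δ0 clk=1 w0=1 w1=0
t1.Δ1 clk=0 w0=1 w1=0
t2.Δ0 clk=0 w0=1 w1=0
t2.Δ1 clk=1 w0=1 w1=0
t2.Δ2 clk=1 w0=0 w1=0
t2.Δ3 clk=1 w0=0 w1=1
t3.Δ0 clk=1 w0=0 w1=1
t3.Δ1 clk=0 w0=0 w1=1
t4.Δ0 clk=0 w0=0 w1=1
t4.Δ1 clk=1 w0=0 w1=1
t4.Δ2 clk=1 w0=1 w1=1
t4.Δ3 clk=1 w0=1 w1=0
t5.Δ0 clk=1 w0=1 w1=0
t5.Δ1 clk=0 w0=1 w1=0
t6.Δ0 clk=0 w0=1 w1=0
t6.Δ1 clk=1 w0=1 w1=0
t6.Δ2 clk=1 w0=0 w1=0
t6.Δ3 clk=1 w0=0 w1=1
t7.Δ0 clk=1 w0=0 w1=1
t7.Δ1 clk=0 w0=0 w1=1
t8.Δ0 clk=0 w0=0 w1=1
t8.Δ1 clk=1 w0=0 w1=1
t8.Δ2 clk=1 w0=1 w1=1
t8.Δ3 clk=1 w0=1 w1=0
t9.Δ0 clk=1 w0=1 w1=0
t9.Δ1 clk=0 w0=1 w1=0
t10.Δ0 clk=0 w0=1 w1=0
t10.Δ1 clk=1 w0=1 w1=0
t10.Δ2 clk=1 w0=0 w1=0
t10.Δ3 clk=1 w0=0 w1=1
t11.Δ0 clk=1 w0=0 w1=1
t11.Δ1 clk=0 w0=0 w1=1
t12.Δ0 clk=0 w0=0 w1=1
t12.Δ1 clk=1 w0=0 w1=1
t12.Δ2 clk=1 w0=1 w1=1
t12.Δ3 clk=1 w0=1 w1=0
t13.Δ0 clk=1 w0=1 w1=0
t13.Δ1 clk=0 w0=1 w1=0
t14.Δ0 clk=0 w0=1 w1=0
t14.Δ1 clk=1 w0=1 w1=0
t14.Δ2 clk=1 w0=0 w1=0
t14.Δ3 clk=1 w0=0 w1=1
t15.Δ0 clk=1 w0=0 w1=1
t15.Δ1 clk=0 w0=0 w1=1
t16.Δ0 clk=0 w0=0 w1=1
t16.Δ1 clk=1 w0=0 w1=1
t16.Δ2 clk=1 w0=1 w1=1
t16.Δ3 clk=1 w0=1 w1=0
t17.Δ0 clk=1 w0=1 w1=0
t17.Δ1 clk=0 w0=1 w1=0
t18.Δ0 clk=0 w0=1 w1=0
t18.Δ1 clk=1 w0=1 w1=0
t18.Δ2 clk=1 w0=0 w1=0
t18.Δ3 clk=1 w0=0 w1=1

0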